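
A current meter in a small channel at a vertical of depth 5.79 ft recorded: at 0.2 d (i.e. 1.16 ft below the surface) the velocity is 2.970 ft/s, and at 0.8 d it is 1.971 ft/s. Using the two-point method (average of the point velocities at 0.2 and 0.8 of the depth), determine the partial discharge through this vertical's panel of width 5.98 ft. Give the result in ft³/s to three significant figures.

85.5 ft³/s

v̄ = (2.970 + 1.971) / 2 = 2.471 ft/s
q = v̄ × d × w = 2.471 × 5.79 × 5.98 = 85.54 ft³/s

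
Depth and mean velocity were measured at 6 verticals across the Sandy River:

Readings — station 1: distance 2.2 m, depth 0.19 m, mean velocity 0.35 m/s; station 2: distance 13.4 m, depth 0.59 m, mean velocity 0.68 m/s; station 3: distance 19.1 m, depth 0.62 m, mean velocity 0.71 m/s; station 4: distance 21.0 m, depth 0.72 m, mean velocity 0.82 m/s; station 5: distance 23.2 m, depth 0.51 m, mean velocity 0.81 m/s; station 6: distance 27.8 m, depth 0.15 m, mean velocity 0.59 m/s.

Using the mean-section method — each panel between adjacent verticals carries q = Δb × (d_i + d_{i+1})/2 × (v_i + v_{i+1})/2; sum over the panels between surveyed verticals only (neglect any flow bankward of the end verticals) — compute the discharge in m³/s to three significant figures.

Panel 1-2: Δb = 11.2 m, d̄ = (0.19+0.59)/2 = 0.39, v̄ = (0.35+0.68)/2 = 0.515 → q = 11.2×0.39×0.515 = 2.250 m³/s
Panel 2-3: Δb = 5.7 m, d̄ = (0.59+0.62)/2 = 0.605, v̄ = (0.68+0.71)/2 = 0.695 → q = 5.7×0.605×0.695 = 2.397 m³/s
Panel 3-4: Δb = 1.9 m, d̄ = (0.62+0.72)/2 = 0.67, v̄ = (0.71+0.82)/2 = 0.765 → q = 1.9×0.67×0.765 = 0.9738 m³/s
Panel 4-5: Δb = 2.2 m, d̄ = (0.72+0.51)/2 = 0.615, v̄ = (0.82+0.81)/2 = 0.815 → q = 2.2×0.615×0.815 = 1.103 m³/s
Panel 5-6: Δb = 4.6 m, d̄ = (0.51+0.15)/2 = 0.33, v̄ = (0.81+0.59)/2 = 0.7 → q = 4.6×0.33×0.7 = 1.063 m³/s
Q = Σ q = 7.785 m³/s

7.79 m³/s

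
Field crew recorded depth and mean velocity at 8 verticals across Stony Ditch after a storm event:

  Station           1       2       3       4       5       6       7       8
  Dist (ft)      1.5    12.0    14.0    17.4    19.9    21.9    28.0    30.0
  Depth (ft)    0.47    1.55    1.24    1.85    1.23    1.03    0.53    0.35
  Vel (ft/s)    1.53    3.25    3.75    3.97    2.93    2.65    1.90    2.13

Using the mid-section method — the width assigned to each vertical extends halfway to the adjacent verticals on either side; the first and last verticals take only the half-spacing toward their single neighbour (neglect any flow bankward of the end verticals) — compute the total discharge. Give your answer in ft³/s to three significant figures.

w_1 = (12.0 − 1.5)/2 = 5.25 ft; q_1 = 1.53 × 0.47 × 5.25 = 3.775 ft³/s
w_2 = (14.0 − 1.5)/2 = 6.25 ft; q_2 = 3.25 × 1.55 × 6.25 = 31.48 ft³/s
w_3 = (17.4 − 12.0)/2 = 2.7 ft; q_3 = 3.75 × 1.24 × 2.7 = 12.56 ft³/s
w_4 = (19.9 − 14.0)/2 = 2.95 ft; q_4 = 3.97 × 1.85 × 2.95 = 21.67 ft³/s
w_5 = (21.9 − 17.4)/2 = 2.25 ft; q_5 = 2.93 × 1.23 × 2.25 = 8.109 ft³/s
w_6 = (28.0 − 19.9)/2 = 4.05 ft; q_6 = 2.65 × 1.03 × 4.05 = 11.05 ft³/s
w_7 = (30.0 − 21.9)/2 = 4.05 ft; q_7 = 1.90 × 0.53 × 4.05 = 4.078 ft³/s
w_8 = (30.0 − 28.0)/2 = 1 ft; q_8 = 2.13 × 0.35 × 1 = 0.7455 ft³/s
Q = Σ qᵢ = 93.47 ft³/s

93.5 ft³/s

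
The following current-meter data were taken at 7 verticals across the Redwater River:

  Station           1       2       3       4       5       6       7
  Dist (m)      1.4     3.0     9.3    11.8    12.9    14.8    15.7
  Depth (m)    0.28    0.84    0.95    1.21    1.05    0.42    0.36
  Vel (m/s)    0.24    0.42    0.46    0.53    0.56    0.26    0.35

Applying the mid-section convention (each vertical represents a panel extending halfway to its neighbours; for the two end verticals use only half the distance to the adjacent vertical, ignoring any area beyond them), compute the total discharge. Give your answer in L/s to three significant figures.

w_1 = (3.0 − 1.4)/2 = 0.8 m; q_1 = 0.24 × 0.28 × 0.8 = 0.05376 m³/s
w_2 = (9.3 − 1.4)/2 = 3.95 m; q_2 = 0.42 × 0.84 × 3.95 = 1.394 m³/s
w_3 = (11.8 − 3.0)/2 = 4.4 m; q_3 = 0.46 × 0.95 × 4.4 = 1.923 m³/s
w_4 = (12.9 − 9.3)/2 = 1.8 m; q_4 = 0.53 × 1.21 × 1.8 = 1.154 m³/s
w_5 = (14.8 − 11.8)/2 = 1.5 m; q_5 = 0.56 × 1.05 × 1.5 = 0.8820 m³/s
w_6 = (15.7 − 12.9)/2 = 1.4 m; q_6 = 0.26 × 0.42 × 1.4 = 0.1529 m³/s
w_7 = (15.7 − 14.8)/2 = 0.45 m; q_7 = 0.35 × 0.36 × 0.45 = 0.05670 m³/s
Q = Σ qᵢ = 5.616 m³/s
= 5.616 × 1000 = 5616 L/s

5620 L/s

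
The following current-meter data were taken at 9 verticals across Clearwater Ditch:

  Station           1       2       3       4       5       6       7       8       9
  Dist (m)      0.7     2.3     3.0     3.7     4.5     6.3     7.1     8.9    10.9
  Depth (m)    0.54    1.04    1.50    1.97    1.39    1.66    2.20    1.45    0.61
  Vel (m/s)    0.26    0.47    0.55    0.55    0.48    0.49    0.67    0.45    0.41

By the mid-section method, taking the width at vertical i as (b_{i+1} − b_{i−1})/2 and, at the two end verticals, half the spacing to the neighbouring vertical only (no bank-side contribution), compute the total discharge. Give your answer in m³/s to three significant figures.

7.40 m³/s

w_1 = (2.3 − 0.7)/2 = 0.8 m; q_1 = 0.26 × 0.54 × 0.8 = 0.1123 m³/s
w_2 = (3.0 − 0.7)/2 = 1.15 m; q_2 = 0.47 × 1.04 × 1.15 = 0.5621 m³/s
w_3 = (3.7 − 2.3)/2 = 0.7 m; q_3 = 0.55 × 1.50 × 0.7 = 0.5775 m³/s
w_4 = (4.5 − 3.0)/2 = 0.75 m; q_4 = 0.55 × 1.97 × 0.75 = 0.8126 m³/s
w_5 = (6.3 − 3.7)/2 = 1.3 m; q_5 = 0.48 × 1.39 × 1.3 = 0.8674 m³/s
w_6 = (7.1 − 4.5)/2 = 1.3 m; q_6 = 0.49 × 1.66 × 1.3 = 1.057 m³/s
w_7 = (8.9 − 6.3)/2 = 1.3 m; q_7 = 0.67 × 2.20 × 1.3 = 1.916 m³/s
w_8 = (10.9 − 7.1)/2 = 1.9 m; q_8 = 0.45 × 1.45 × 1.9 = 1.240 m³/s
w_9 = (10.9 − 8.9)/2 = 1 m; q_9 = 0.41 × 0.61 × 1 = 0.2501 m³/s
Q = Σ qᵢ = 7.395 m³/s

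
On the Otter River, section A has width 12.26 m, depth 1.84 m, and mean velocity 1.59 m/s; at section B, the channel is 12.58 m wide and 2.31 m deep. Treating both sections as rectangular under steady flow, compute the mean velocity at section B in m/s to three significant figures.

1.23 m/s

Q = A₁V₁ = (12.26×1.84) × 1.59 = 35.87 m³/s
A₂ = 12.58 × 2.31 = 29.06 m²
V₂ = Q/A₂ = 35.87/29.06 = 1.234 m/s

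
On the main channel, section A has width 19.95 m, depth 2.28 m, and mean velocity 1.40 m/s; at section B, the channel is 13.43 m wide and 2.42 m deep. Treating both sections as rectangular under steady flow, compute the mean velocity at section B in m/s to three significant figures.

1.96 m/s

Q = A₁V₁ = (19.95×2.28) × 1.40 = 63.68 m³/s
A₂ = 13.43 × 2.42 = 32.50 m²
V₂ = Q/A₂ = 63.68/32.50 = 1.959 m/s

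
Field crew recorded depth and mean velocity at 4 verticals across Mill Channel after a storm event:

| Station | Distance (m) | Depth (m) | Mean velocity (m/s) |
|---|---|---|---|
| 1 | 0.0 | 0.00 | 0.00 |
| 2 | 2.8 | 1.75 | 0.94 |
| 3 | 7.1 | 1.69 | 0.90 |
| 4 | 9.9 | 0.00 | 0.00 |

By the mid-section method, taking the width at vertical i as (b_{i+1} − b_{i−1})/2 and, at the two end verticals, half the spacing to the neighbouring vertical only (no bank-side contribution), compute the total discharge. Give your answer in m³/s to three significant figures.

11.2 m³/s

w_2 = (7.1 − 0.0)/2 = 3.55 m; q_2 = 0.94 × 1.75 × 3.55 = 5.840 m³/s
w_3 = (9.9 − 2.8)/2 = 3.55 m; q_3 = 0.90 × 1.69 × 3.55 = 5.400 m³/s
Stations 1, 4 contribute zero (depth or velocity is 0).
Q = Σ qᵢ = 11.24 m³/s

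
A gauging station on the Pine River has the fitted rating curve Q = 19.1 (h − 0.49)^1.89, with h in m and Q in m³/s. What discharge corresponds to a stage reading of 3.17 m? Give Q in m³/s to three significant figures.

123 m³/s

Q = 19.1 × (3.17 − 0.49)^1.89 = 19.1 × 2.68^1.89 = 123.1 m³/s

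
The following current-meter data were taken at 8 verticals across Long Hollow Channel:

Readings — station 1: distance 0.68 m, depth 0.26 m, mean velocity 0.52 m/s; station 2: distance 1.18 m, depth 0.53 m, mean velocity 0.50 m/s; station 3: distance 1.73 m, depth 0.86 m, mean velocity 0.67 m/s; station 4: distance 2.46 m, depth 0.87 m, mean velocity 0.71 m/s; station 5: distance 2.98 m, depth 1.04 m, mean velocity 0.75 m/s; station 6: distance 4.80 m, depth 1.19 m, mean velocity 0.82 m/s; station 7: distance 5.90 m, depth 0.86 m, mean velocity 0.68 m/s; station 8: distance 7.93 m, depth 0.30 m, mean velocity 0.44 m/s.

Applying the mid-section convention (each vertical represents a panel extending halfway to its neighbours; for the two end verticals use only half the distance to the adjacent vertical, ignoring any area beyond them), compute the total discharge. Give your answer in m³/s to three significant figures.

w_1 = (1.18 − 0.68)/2 = 0.25 m; q_1 = 0.52 × 0.26 × 0.25 = 0.03380 m³/s
w_2 = (1.73 − 0.68)/2 = 0.525 m; q_2 = 0.50 × 0.53 × 0.525 = 0.1391 m³/s
w_3 = (2.46 − 1.18)/2 = 0.64 m; q_3 = 0.67 × 0.86 × 0.64 = 0.3688 m³/s
w_4 = (2.98 − 1.73)/2 = 0.625 m; q_4 = 0.71 × 0.87 × 0.625 = 0.3861 m³/s
w_5 = (4.80 − 2.46)/2 = 1.17 m; q_5 = 0.75 × 1.04 × 1.17 = 0.9126 m³/s
w_6 = (5.90 − 2.98)/2 = 1.46 m; q_6 = 0.82 × 1.19 × 1.46 = 1.425 m³/s
w_7 = (7.93 − 4.80)/2 = 1.565 m; q_7 = 0.68 × 0.86 × 1.565 = 0.9152 m³/s
w_8 = (7.93 − 5.90)/2 = 1.015 m; q_8 = 0.44 × 0.30 × 1.015 = 0.1340 m³/s
Q = Σ qᵢ = 4.314 m³/s

4.31 m³/s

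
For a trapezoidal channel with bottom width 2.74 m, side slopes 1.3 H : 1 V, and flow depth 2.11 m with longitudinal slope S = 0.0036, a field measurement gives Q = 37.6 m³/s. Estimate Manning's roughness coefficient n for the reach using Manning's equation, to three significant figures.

0.0208

A = (b + z·y)·y = (2.74 + 1.3×2.11)×2.11 = 11.57 m²
P = b + 2y√(1+z²) = 2.74 + 2×2.11×√(1+1.3²) = 9.661 m
R = A/P = 11.57/9.661 = 1.197 m
n = (1/Q)·A·R^(2/3)·S^(1/2) = (1/37.6) × 11.57 × 1.128 × 0.06000 = 0.02082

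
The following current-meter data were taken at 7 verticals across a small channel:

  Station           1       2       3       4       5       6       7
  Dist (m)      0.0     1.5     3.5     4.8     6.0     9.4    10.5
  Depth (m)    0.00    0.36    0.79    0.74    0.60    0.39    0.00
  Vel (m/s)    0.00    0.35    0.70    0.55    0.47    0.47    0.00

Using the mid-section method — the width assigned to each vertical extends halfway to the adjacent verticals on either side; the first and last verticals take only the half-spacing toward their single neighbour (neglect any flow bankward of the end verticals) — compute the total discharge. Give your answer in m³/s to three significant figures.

2.70 m³/s

w_2 = (3.5 − 0.0)/2 = 1.75 m; q_2 = 0.35 × 0.36 × 1.75 = 0.2205 m³/s
w_3 = (4.8 − 1.5)/2 = 1.65 m; q_3 = 0.70 × 0.79 × 1.65 = 0.9125 m³/s
w_4 = (6.0 − 3.5)/2 = 1.25 m; q_4 = 0.55 × 0.74 × 1.25 = 0.5088 m³/s
w_5 = (9.4 − 4.8)/2 = 2.3 m; q_5 = 0.47 × 0.60 × 2.3 = 0.6486 m³/s
w_6 = (10.5 − 6.0)/2 = 2.25 m; q_6 = 0.47 × 0.39 × 2.25 = 0.4124 m³/s
Stations 1, 7 contribute zero (depth or velocity is 0).
Q = Σ qᵢ = 2.703 m³/s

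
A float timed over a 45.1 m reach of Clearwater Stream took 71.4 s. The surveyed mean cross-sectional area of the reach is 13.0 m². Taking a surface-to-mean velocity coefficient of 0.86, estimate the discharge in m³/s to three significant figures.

v_surface = L / t̄ = 45.1 / 71.4 = 0.6317 m/s
v_mean = 0.86 × 0.6317 = 0.5432 m/s
Q = A × v_mean = 13.0 × 0.5432 = 7.062 m³/s

7.06 m³/s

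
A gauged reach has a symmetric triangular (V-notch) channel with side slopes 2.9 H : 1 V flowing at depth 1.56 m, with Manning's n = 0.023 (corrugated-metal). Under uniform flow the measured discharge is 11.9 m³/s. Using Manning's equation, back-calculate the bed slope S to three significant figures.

A = z·y² = 2.9×1.56² = 7.057 m²
P = 2y√(1+z²) = 2×1.56×√(1+2.9²) = 9.571 m
R = A/P = 7.057/9.571 = 0.7374 m
S = (Q·n / (1·A·R^(2/3)))² = (11.9×0.023 / (1×7.057×0.8162))² = 0.002258

0.00226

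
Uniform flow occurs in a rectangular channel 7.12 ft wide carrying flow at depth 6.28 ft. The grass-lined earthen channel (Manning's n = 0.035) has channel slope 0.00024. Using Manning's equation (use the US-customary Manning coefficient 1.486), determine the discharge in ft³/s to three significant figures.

50.8 ft³/s

A = b·y = 7.12 × 6.28 = 44.71 ft²
P = b + 2y = 7.12 + 2×6.28 = 19.68 ft
R = A/P = 44.71/19.68 = 2.272 ft
Q = (1.486/n)·A·R^(2/3)·S^(1/2) = (1.486/0.035) × 44.71 × 2.272^(2/3) × 0.00024^(1/2) = 50.83 ft³/s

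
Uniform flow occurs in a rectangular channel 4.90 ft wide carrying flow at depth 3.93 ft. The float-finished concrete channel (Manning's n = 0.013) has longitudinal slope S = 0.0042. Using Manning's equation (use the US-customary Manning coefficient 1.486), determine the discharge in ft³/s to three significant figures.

188 ft³/s

A = b·y = 4.90 × 3.93 = 19.26 ft²
P = b + 2y = 4.90 + 2×3.93 = 12.76 ft
R = A/P = 19.26/12.76 = 1.509 ft
Q = (1.486/n)·A·R^(2/3)·S^(1/2) = (1.486/0.013) × 19.26 × 1.509^(2/3) × 0.0042^(1/2) = 187.7 ft³/s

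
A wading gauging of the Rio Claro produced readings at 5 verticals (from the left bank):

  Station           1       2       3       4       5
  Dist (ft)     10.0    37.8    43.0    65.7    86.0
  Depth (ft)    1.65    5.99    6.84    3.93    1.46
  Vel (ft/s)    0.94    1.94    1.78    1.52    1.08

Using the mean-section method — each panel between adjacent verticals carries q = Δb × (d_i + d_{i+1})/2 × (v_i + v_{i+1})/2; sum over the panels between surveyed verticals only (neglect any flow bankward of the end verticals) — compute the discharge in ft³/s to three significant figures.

488 ft³/s

Panel 1-2: Δb = 27.8 ft, d̄ = (1.65+5.99)/2 = 3.82, v̄ = (0.94+1.94)/2 = 1.44 → q = 27.8×3.82×1.44 = 152.9 ft³/s
Panel 2-3: Δb = 5.2 ft, d̄ = (5.99+6.84)/2 = 6.415, v̄ = (1.94+1.78)/2 = 1.86 → q = 5.2×6.415×1.86 = 62.05 ft³/s
Panel 3-4: Δb = 22.7 ft, d̄ = (6.84+3.93)/2 = 5.385, v̄ = (1.78+1.52)/2 = 1.65 → q = 22.7×5.385×1.65 = 201.7 ft³/s
Panel 4-5: Δb = 20.3 ft, d̄ = (3.93+1.46)/2 = 2.695, v̄ = (1.52+1.08)/2 = 1.3 → q = 20.3×2.695×1.3 = 71.12 ft³/s
Q = Σ q = 487.8 ft³/s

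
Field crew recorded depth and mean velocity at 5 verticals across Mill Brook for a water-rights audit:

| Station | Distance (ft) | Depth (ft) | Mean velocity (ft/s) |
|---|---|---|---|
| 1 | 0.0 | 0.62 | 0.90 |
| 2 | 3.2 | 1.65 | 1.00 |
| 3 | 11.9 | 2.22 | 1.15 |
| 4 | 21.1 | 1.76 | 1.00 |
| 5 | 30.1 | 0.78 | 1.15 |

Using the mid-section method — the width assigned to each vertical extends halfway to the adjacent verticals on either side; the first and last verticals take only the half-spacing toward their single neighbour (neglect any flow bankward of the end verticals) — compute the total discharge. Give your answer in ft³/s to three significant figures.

w_1 = (3.2 − 0.0)/2 = 1.6 ft; q_1 = 0.90 × 0.62 × 1.6 = 0.8928 ft³/s
w_2 = (11.9 − 0.0)/2 = 5.95 ft; q_2 = 1.00 × 1.65 × 5.95 = 9.818 ft³/s
w_3 = (21.1 − 3.2)/2 = 8.95 ft; q_3 = 1.15 × 2.22 × 8.95 = 22.85 ft³/s
w_4 = (30.1 − 11.9)/2 = 9.1 ft; q_4 = 1.00 × 1.76 × 9.1 = 16.02 ft³/s
w_5 = (30.1 − 21.1)/2 = 4.5 ft; q_5 = 1.15 × 0.78 × 4.5 = 4.037 ft³/s
Q = Σ qᵢ = 53.61 ft³/s

53.6 ft³/s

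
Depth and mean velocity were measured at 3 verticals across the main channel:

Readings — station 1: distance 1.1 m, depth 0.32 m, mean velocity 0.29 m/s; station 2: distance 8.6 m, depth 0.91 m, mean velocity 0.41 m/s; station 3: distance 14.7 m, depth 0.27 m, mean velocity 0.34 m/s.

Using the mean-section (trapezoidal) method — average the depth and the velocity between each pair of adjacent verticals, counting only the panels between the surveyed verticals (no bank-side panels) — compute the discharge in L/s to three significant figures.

Panel 1-2: Δb = 7.5 m, d̄ = (0.32+0.91)/2 = 0.615, v̄ = (0.29+0.41)/2 = 0.35 → q = 7.5×0.615×0.35 = 1.614 m³/s
Panel 2-3: Δb = 6.1 m, d̄ = (0.91+0.27)/2 = 0.59, v̄ = (0.41+0.34)/2 = 0.375 → q = 6.1×0.59×0.375 = 1.350 m³/s
Q = Σ q = 2.964 m³/s
= 2.964 × 1000 = 2964 L/s

2960 L/s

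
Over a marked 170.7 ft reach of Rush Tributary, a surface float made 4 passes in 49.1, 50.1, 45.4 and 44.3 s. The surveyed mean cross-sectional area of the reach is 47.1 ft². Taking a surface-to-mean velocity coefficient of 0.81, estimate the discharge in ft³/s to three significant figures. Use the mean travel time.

138 ft³/s

t̄ = (49.1 + 50.1 + 45.4 + 44.3) / 4 = 47.225 s
v_surface = L / t̄ = 170.7 / 47.225 = 3.615 ft/s
v_mean = 0.81 × 3.615 = 2.928 ft/s
Q = A × v_mean = 47.1 × 2.928 = 137.9 ft³/s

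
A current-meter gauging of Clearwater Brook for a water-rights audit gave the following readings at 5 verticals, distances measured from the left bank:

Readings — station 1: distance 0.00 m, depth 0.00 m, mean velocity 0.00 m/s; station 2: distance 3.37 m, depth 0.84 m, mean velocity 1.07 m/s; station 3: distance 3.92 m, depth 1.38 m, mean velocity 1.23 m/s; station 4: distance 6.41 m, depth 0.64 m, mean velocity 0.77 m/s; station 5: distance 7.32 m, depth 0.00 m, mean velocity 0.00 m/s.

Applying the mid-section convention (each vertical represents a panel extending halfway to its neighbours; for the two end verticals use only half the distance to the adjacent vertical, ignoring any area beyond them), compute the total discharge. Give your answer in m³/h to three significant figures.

w_2 = (3.92 − 0.00)/2 = 1.96 m; q_2 = 1.07 × 0.84 × 1.96 = 1.762 m³/s
w_3 = (6.41 − 3.37)/2 = 1.52 m; q_3 = 1.23 × 1.38 × 1.52 = 2.580 m³/s
w_4 = (7.32 − 3.92)/2 = 1.7 m; q_4 = 0.77 × 0.64 × 1.7 = 0.8378 m³/s
Stations 1, 5 contribute zero (depth or velocity is 0).
Q = Σ qᵢ = 5.179 m³/s
= 5.179 × 3600 = 18650 m³/h

18600 m³/h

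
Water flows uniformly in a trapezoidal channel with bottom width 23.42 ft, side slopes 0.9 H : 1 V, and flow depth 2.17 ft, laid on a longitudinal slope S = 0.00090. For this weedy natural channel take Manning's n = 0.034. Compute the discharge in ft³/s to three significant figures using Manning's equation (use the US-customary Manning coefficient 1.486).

110 ft³/s

A = (b + z·y)·y = (23.42 + 0.9×2.17)×2.17 = 55.06 ft²
P = b + 2y√(1+z²) = 23.42 + 2×2.17×√(1+0.9²) = 29.26 ft
R = A/P = 55.06/29.26 = 1.882 ft
Q = (1.486/n)·A·R^(2/3)·S^(1/2) = (1.486/0.034) × 55.06 × 1.882^(2/3) × 0.00090^(1/2) = 110.0 ft³/s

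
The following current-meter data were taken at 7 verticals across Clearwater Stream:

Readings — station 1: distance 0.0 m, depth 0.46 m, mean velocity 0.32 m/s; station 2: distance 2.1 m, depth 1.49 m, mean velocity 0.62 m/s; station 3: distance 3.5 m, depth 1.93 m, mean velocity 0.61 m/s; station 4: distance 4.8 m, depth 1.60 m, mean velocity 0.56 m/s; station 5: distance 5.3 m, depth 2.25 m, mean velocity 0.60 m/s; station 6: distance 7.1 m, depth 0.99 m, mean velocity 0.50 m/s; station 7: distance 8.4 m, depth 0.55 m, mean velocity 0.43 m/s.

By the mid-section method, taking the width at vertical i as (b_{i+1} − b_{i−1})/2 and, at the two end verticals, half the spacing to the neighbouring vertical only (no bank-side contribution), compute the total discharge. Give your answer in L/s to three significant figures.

w_1 = (2.1 − 0.0)/2 = 1.05 m; q_1 = 0.32 × 0.46 × 1.05 = 0.1546 m³/s
w_2 = (3.5 − 0.0)/2 = 1.75 m; q_2 = 0.62 × 1.49 × 1.75 = 1.617 m³/s
w_3 = (4.8 − 2.1)/2 = 1.35 m; q_3 = 0.61 × 1.93 × 1.35 = 1.589 m³/s
w_4 = (5.3 − 3.5)/2 = 0.9 m; q_4 = 0.56 × 1.60 × 0.9 = 0.8064 m³/s
w_5 = (7.1 − 4.8)/2 = 1.15 m; q_5 = 0.60 × 2.25 × 1.15 = 1.553 m³/s
w_6 = (8.4 − 5.3)/2 = 1.55 m; q_6 = 0.50 × 0.99 × 1.55 = 0.7673 m³/s
w_7 = (8.4 − 7.1)/2 = 0.65 m; q_7 = 0.43 × 0.55 × 0.65 = 0.1537 m³/s
Q = Σ qᵢ = 6.640 m³/s
= 6.640 × 1000 = 6640 L/s

6640 L/s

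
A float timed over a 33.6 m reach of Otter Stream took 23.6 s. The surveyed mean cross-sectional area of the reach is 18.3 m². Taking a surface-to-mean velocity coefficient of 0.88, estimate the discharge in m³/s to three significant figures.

22.9 m³/s

v_surface = L / t̄ = 33.6 / 23.6 = 1.424 m/s
v_mean = 0.88 × 1.424 = 1.253 m/s
Q = A × v_mean = 18.3 × 1.253 = 22.93 m³/s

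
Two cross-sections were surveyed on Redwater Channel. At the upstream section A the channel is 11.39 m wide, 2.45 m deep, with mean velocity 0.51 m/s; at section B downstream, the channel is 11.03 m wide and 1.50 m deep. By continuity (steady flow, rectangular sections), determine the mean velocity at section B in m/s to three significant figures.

0.860 m/s

Q = A₁V₁ = (11.39×2.45) × 0.51 = 14.23 m³/s
A₂ = 11.03 × 1.50 = 16.55 m²
V₂ = Q/A₂ = 14.23/16.55 = 0.8602 m/s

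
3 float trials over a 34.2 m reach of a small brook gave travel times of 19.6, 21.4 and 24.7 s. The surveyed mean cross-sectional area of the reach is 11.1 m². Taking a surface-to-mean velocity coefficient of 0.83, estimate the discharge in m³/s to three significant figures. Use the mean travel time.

14.4 m³/s

t̄ = (19.6 + 21.4 + 24.7) / 3 = 21.9 s
v_surface = L / t̄ = 34.2 / 21.9 = 1.562 m/s
v_mean = 0.83 × 1.562 = 1.296 m/s
Q = A × v_mean = 11.1 × 1.296 = 14.39 m³/s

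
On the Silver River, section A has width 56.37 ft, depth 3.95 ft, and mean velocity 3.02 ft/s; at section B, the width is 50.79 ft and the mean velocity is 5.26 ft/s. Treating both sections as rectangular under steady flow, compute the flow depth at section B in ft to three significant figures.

2.52 ft

Q = A₁V₁ = (56.37×3.95) × 3.02 = 672.4 ft³/s
d₂ = Q/(b₂ V₂) = 672.4/(50.79×5.26) = 2.517 ft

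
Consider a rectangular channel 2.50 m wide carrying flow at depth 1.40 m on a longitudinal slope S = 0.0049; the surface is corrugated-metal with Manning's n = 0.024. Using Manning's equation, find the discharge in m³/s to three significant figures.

7.74 m³/s

A = b·y = 2.50 × 1.40 = 3.500 m²
P = b + 2y = 2.50 + 2×1.40 = 5.300 m
R = A/P = 3.500/5.300 = 0.6604 m
Q = (1/n)·A·R^(2/3)·S^(1/2) = (1/0.024) × 3.500 × 0.6604^(2/3) × 0.0049^(1/2) = 7.741 m³/s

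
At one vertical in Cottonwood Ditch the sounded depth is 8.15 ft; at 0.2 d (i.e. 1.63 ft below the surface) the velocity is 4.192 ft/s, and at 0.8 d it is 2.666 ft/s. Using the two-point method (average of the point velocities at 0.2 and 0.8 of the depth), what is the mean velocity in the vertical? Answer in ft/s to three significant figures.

3.43 ft/s

v̄ = (4.192 + 2.666) / 2 = 3.429 ft/s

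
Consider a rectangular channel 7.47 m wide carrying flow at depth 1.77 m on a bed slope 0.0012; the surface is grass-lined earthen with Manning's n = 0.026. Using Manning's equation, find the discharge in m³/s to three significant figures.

19.9 m³/s

A = b·y = 7.47 × 1.77 = 13.22 m²
P = b + 2y = 7.47 + 2×1.77 = 11.01 m
R = A/P = 13.22/11.01 = 1.201 m
Q = (1/n)·A·R^(2/3)·S^(1/2) = (1/0.026) × 13.22 × 1.201^(2/3) × 0.0012^(1/2) = 19.90 m³/s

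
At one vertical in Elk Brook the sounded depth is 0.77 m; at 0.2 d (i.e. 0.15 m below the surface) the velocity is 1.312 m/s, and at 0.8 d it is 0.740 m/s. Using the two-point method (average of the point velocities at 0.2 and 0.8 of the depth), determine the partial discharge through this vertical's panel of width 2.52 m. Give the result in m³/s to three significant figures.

1.99 m³/s

v̄ = (1.312 + 0.740) / 2 = 1.026 m/s
q = v̄ × d × w = 1.026 × 0.77 × 2.52 = 1.991 m³/s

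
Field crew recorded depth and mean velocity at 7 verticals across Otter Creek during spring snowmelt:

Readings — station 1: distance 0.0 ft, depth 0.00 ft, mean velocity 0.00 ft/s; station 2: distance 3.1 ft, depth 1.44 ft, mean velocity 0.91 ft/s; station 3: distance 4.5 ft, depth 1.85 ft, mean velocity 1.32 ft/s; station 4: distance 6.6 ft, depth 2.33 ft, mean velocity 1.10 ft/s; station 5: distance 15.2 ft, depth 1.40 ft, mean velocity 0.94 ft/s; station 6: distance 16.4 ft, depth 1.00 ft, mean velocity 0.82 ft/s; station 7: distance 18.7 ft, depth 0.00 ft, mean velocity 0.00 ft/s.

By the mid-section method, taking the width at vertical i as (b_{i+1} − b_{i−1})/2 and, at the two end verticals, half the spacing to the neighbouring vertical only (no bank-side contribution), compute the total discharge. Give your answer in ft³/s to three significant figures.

28.8 ft³/s

w_2 = (4.5 − 0.0)/2 = 2.25 ft; q_2 = 0.91 × 1.44 × 2.25 = 2.948 ft³/s
w_3 = (6.6 − 3.1)/2 = 1.75 ft; q_3 = 1.32 × 1.85 × 1.75 = 4.274 ft³/s
w_4 = (15.2 − 4.5)/2 = 5.35 ft; q_4 = 1.10 × 2.33 × 5.35 = 13.71 ft³/s
w_5 = (16.4 − 6.6)/2 = 4.9 ft; q_5 = 0.94 × 1.40 × 4.9 = 6.448 ft³/s
w_6 = (18.7 − 15.2)/2 = 1.75 ft; q_6 = 0.82 × 1.00 × 1.75 = 1.435 ft³/s
Stations 1, 7 contribute zero (depth or velocity is 0).
Q = Σ qᵢ = 28.82 ft³/s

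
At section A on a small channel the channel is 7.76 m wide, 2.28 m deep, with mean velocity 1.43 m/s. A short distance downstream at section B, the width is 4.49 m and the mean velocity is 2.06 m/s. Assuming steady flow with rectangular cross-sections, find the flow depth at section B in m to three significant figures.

2.74 m

Q = A₁V₁ = (7.76×2.28) × 1.43 = 25.30 m³/s
d₂ = Q/(b₂ V₂) = 25.30/(4.49×2.06) = 2.735 m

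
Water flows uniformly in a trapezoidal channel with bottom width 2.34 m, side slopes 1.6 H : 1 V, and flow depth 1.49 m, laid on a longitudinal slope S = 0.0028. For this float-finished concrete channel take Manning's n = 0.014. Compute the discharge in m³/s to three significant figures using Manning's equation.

A = (b + z·y)·y = (2.34 + 1.6×1.49)×1.49 = 7.039 m²
P = b + 2y√(1+z²) = 2.34 + 2×1.49×√(1+1.6²) = 7.963 m
R = A/P = 7.039/7.963 = 0.8840 m
Q = (1/n)·A·R^(2/3)·S^(1/2) = (1/0.014) × 7.039 × 0.8840^(2/3) × 0.0028^(1/2) = 24.50 m³/s

24.5 m³/s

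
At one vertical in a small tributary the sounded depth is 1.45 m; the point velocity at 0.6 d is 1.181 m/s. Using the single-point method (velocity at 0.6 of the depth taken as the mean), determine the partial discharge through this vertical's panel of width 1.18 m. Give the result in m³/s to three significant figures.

v̄ = v₀.₆ = 1.181 m/s
q = v̄ × d × w = 1.181 × 1.45 × 1.18 = 2.021 m³/s

2.02 m³/s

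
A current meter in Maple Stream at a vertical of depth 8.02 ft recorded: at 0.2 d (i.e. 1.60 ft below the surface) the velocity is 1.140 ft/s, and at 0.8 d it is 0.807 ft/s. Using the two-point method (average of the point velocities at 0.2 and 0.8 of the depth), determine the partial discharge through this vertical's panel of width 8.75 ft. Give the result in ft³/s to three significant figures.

v̄ = (1.140 + 0.807) / 2 = 0.9735 ft/s
q = v̄ × d × w = 0.9735 × 8.02 × 8.75 = 68.32 ft³/s

68.3 ft³/s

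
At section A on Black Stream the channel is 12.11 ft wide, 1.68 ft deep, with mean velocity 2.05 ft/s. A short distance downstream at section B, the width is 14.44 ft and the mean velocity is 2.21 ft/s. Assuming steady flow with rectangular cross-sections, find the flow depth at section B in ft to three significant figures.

Q = A₁V₁ = (12.11×1.68) × 2.05 = 41.71 ft³/s
d₂ = Q/(b₂ V₂) = 41.71/(14.44×2.21) = 1.307 ft

1.31 ft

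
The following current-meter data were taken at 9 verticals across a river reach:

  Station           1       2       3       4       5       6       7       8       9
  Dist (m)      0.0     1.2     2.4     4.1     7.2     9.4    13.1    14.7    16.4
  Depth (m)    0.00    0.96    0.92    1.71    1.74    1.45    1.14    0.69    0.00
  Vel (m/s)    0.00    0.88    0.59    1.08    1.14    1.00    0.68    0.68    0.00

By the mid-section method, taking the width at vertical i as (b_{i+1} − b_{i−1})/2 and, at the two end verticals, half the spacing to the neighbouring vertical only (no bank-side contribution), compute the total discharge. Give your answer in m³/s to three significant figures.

w_2 = (2.4 − 0.0)/2 = 1.2 m; q_2 = 0.88 × 0.96 × 1.2 = 1.014 m³/s
w_3 = (4.1 − 1.2)/2 = 1.45 m; q_3 = 0.59 × 0.92 × 1.45 = 0.7871 m³/s
w_4 = (7.2 − 2.4)/2 = 2.4 m; q_4 = 1.08 × 1.71 × 2.4 = 4.432 m³/s
w_5 = (9.4 − 4.1)/2 = 2.65 m; q_5 = 1.14 × 1.74 × 2.65 = 5.257 m³/s
w_6 = (13.1 − 7.2)/2 = 2.95 m; q_6 = 1.00 × 1.45 × 2.95 = 4.278 m³/s
w_7 = (14.7 − 9.4)/2 = 2.65 m; q_7 = 0.68 × 1.14 × 2.65 = 2.054 m³/s
w_8 = (16.4 − 13.1)/2 = 1.65 m; q_8 = 0.68 × 0.69 × 1.65 = 0.7742 m³/s
Stations 1, 9 contribute zero (depth or velocity is 0).
Q = Σ qᵢ = 18.60 m³/s

18.6 m³/s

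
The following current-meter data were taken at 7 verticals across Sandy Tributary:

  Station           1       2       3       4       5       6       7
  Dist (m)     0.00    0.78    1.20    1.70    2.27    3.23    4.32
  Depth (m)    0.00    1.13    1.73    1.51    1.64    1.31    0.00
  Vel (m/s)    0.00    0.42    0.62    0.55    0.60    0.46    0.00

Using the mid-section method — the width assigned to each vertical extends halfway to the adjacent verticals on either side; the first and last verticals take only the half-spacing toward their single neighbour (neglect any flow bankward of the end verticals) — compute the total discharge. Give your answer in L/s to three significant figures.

2590 L/s

w_2 = (1.20 − 0.00)/2 = 0.6 m; q_2 = 0.42 × 1.13 × 0.6 = 0.2848 m³/s
w_3 = (1.70 − 0.78)/2 = 0.46 m; q_3 = 0.62 × 1.73 × 0.46 = 0.4934 m³/s
w_4 = (2.27 − 1.20)/2 = 0.535 m; q_4 = 0.55 × 1.51 × 0.535 = 0.4443 m³/s
w_5 = (3.23 − 1.70)/2 = 0.765 m; q_5 = 0.60 × 1.64 × 0.765 = 0.7528 m³/s
w_6 = (4.32 − 2.27)/2 = 1.025 m; q_6 = 0.46 × 1.31 × 1.025 = 0.6177 m³/s
Stations 1, 7 contribute zero (depth or velocity is 0).
Q = Σ qᵢ = 2.593 m³/s
= 2.593 × 1000 = 2593 L/s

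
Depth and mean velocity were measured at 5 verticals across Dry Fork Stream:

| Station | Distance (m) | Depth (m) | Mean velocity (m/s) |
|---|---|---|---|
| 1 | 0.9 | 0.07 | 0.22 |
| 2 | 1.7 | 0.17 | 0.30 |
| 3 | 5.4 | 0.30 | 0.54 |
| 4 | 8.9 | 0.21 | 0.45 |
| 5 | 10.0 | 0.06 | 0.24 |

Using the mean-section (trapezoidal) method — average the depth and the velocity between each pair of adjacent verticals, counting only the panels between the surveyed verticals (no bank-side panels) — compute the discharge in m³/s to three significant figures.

Panel 1-2: Δb = 0.8 m, d̄ = (0.07+0.17)/2 = 0.12, v̄ = (0.22+0.30)/2 = 0.26 → q = 0.8×0.12×0.26 = 0.02496 m³/s
Panel 2-3: Δb = 3.7 m, d̄ = (0.17+0.30)/2 = 0.235, v̄ = (0.30+0.54)/2 = 0.42 → q = 3.7×0.235×0.42 = 0.3652 m³/s
Panel 3-4: Δb = 3.5 m, d̄ = (0.30+0.21)/2 = 0.255, v̄ = (0.54+0.45)/2 = 0.495 → q = 3.5×0.255×0.495 = 0.4418 m³/s
Panel 4-5: Δb = 1.1 m, d̄ = (0.21+0.06)/2 = 0.135, v̄ = (0.45+0.24)/2 = 0.345 → q = 1.1×0.135×0.345 = 0.05123 m³/s
Q = Σ q = 0.8832 m³/s

0.883 m³/s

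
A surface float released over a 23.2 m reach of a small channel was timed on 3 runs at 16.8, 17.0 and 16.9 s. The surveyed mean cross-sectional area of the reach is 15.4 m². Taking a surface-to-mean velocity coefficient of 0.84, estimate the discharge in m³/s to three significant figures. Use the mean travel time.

17.8 m³/s

t̄ = (16.8 + 17.0 + 16.9) / 3 = 16.9 s
v_surface = L / t̄ = 23.2 / 16.9 = 1.373 m/s
v_mean = 0.84 × 1.373 = 1.153 m/s
Q = A × v_mean = 15.4 × 1.153 = 17.76 m³/s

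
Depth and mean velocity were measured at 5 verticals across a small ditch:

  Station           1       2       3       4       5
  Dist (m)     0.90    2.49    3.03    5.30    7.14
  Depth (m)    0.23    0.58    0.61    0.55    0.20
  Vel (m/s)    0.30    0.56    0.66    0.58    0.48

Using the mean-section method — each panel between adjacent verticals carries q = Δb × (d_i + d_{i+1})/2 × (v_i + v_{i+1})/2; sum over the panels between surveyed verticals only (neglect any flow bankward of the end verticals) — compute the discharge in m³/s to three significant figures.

1.65 m³/s

Panel 1-2: Δb = 1.59 m, d̄ = (0.23+0.58)/2 = 0.405, v̄ = (0.30+0.56)/2 = 0.43 → q = 1.59×0.405×0.43 = 0.2769 m³/s
Panel 2-3: Δb = 0.54 m, d̄ = (0.58+0.61)/2 = 0.595, v̄ = (0.56+0.66)/2 = 0.61 → q = 0.54×0.595×0.61 = 0.1960 m³/s
Panel 3-4: Δb = 2.27 m, d̄ = (0.61+0.55)/2 = 0.58, v̄ = (0.66+0.58)/2 = 0.62 → q = 2.27×0.58×0.62 = 0.8163 m³/s
Panel 4-5: Δb = 1.84 m, d̄ = (0.55+0.20)/2 = 0.375, v̄ = (0.58+0.48)/2 = 0.53 → q = 1.84×0.375×0.53 = 0.3657 m³/s
Q = Σ q = 1.655 m³/s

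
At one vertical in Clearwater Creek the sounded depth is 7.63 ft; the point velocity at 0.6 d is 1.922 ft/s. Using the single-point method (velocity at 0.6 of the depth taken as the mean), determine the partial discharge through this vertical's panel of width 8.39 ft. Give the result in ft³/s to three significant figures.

v̄ = v₀.₆ = 1.922 ft/s
q = v̄ × d × w = 1.922 × 7.63 × 8.39 = 123.0 ft³/s

123 ft³/s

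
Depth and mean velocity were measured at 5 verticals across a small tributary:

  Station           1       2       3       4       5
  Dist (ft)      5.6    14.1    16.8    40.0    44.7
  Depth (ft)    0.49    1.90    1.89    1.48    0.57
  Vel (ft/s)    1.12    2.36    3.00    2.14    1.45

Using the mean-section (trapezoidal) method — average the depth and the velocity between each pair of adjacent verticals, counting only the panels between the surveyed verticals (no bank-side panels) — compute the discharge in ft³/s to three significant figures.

Panel 1-2: Δb = 8.5 ft, d̄ = (0.49+1.90)/2 = 1.195, v̄ = (1.12+2.36)/2 = 1.74 → q = 8.5×1.195×1.74 = 17.67 ft³/s
Panel 2-3: Δb = 2.7 ft, d̄ = (1.90+1.89)/2 = 1.895, v̄ = (2.36+3.00)/2 = 2.68 → q = 2.7×1.895×2.68 = 13.71 ft³/s
Panel 3-4: Δb = 23.2 ft, d̄ = (1.89+1.48)/2 = 1.685, v̄ = (3.00+2.14)/2 = 2.57 → q = 23.2×1.685×2.57 = 100.5 ft³/s
Panel 4-5: Δb = 4.7 ft, d̄ = (1.48+0.57)/2 = 1.025, v̄ = (2.14+1.45)/2 = 1.795 → q = 4.7×1.025×1.795 = 8.647 ft³/s
Q = Σ q = 140.5 ft³/s

141 ft³/s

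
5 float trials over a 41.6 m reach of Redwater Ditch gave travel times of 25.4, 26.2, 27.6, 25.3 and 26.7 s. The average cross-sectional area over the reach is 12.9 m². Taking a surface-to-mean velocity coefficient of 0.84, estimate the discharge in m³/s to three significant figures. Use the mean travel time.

t̄ = (25.4 + 26.2 + 27.6 + 25.3 + 26.7) / 5 = 26.24 s
v_surface = L / t̄ = 41.6 / 26.24 = 1.585 m/s
v_mean = 0.84 × 1.585 = 1.332 m/s
Q = A × v_mean = 12.9 × 1.332 = 17.18 m³/s

17.2 m³/s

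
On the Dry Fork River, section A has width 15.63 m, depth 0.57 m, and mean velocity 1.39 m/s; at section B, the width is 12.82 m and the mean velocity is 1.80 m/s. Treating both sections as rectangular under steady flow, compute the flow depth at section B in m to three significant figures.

Q = A₁V₁ = (15.63×0.57) × 1.39 = 12.38 m³/s
d₂ = Q/(b₂ V₂) = 12.38/(12.82×1.80) = 0.5366 m

0.537 m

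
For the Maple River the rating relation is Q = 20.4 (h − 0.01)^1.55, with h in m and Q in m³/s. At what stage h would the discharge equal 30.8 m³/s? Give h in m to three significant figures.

h − h₀ = (Q/C)^(1/b) = (30.8/20.4)^(1/1.55) = 1.304 m
h = 0.01 + 1.304 = 1.314 m

1.31 m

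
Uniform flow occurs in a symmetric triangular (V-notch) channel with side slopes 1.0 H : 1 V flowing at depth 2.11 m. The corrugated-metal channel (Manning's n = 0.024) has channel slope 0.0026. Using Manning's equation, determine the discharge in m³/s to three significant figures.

7.78 m³/s

A = z·y² = 1.0×2.11² = 4.452 m²
P = 2y√(1+z²) = 2×2.11×√(1+1.0²) = 5.968 m
R = A/P = 4.452/5.968 = 0.7460 m
Q = (1/n)·A·R^(2/3)·S^(1/2) = (1/0.024) × 4.452 × 0.7460^(2/3) × 0.0026^(1/2) = 7.780 m³/s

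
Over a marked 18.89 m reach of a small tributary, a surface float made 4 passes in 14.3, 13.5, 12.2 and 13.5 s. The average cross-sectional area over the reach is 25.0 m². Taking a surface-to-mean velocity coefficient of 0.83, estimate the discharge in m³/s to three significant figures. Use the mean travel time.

t̄ = (14.3 + 13.5 + 12.2 + 13.5) / 4 = 13.375 s
v_surface = L / t̄ = 18.89 / 13.375 = 1.412 m/s
v_mean = 0.83 × 1.412 = 1.172 m/s
Q = A × v_mean = 25.0 × 1.172 = 29.31 m³/s

29.3 m³/s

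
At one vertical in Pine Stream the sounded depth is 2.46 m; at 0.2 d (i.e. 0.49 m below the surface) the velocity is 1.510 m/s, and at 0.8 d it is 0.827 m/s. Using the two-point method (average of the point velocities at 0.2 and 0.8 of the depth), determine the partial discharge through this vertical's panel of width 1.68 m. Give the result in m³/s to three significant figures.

v̄ = (1.510 + 0.827) / 2 = 1.169 m/s
q = v̄ × d × w = 1.169 × 2.46 × 1.68 = 4.829 m³/s

4.83 m³/s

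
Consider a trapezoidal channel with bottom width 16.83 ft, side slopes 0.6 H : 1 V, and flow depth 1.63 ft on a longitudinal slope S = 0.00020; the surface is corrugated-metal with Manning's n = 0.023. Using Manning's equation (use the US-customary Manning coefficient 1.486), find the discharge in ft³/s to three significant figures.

A = (b + z·y)·y = (16.83 + 0.6×1.63)×1.63 = 29.03 ft²
P = b + 2y√(1+z²) = 16.83 + 2×1.63×√(1+0.6²) = 20.63 ft
R = A/P = 29.03/20.63 = 1.407 ft
Q = (1.486/n)·A·R^(2/3)·S^(1/2) = (1.486/0.023) × 29.03 × 1.407^(2/3) × 0.00020^(1/2) = 33.30 ft³/s

33.3 ft³/s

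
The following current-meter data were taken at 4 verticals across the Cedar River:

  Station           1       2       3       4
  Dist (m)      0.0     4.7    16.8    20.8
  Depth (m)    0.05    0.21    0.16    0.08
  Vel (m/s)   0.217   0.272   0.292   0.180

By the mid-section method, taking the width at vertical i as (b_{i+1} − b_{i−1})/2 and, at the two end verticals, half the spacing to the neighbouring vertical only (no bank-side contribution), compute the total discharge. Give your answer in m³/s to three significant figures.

w_1 = (4.7 − 0.0)/2 = 2.35 m; q_1 = 0.217 × 0.05 × 2.35 = 0.02550 m³/s
w_2 = (16.8 − 0.0)/2 = 8.4 m; q_2 = 0.272 × 0.21 × 8.4 = 0.4798 m³/s
w_3 = (20.8 − 4.7)/2 = 8.05 m; q_3 = 0.292 × 0.16 × 8.05 = 0.3761 m³/s
w_4 = (20.8 − 16.8)/2 = 2 m; q_4 = 0.180 × 0.08 × 2 = 0.02880 m³/s
Q = Σ qᵢ = 0.9102 m³/s

0.910 m³/s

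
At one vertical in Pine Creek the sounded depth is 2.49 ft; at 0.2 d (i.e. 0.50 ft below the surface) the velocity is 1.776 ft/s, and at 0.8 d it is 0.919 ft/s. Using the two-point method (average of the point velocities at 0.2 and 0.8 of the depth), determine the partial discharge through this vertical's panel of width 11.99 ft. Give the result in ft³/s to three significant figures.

40.2 ft³/s

v̄ = (1.776 + 0.919) / 2 = 1.348 ft/s
q = v̄ × d × w = 1.348 × 2.49 × 11.99 = 40.23 ft³/s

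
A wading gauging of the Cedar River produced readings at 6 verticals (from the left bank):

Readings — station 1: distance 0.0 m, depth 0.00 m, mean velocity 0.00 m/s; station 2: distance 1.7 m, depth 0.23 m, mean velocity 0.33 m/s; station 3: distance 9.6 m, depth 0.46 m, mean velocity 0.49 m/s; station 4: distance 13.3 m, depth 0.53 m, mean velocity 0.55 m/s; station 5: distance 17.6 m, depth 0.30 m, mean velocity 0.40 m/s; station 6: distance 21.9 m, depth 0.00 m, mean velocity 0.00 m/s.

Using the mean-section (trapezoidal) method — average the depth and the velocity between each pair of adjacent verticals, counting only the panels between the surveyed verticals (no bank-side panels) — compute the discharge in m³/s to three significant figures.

3.08 m³/s

Panel 1-2: Δb = 1.7 m, d̄ = (0.00+0.23)/2 = 0.115, v̄ = (0.00+0.33)/2 = 0.165 → q = 1.7×0.115×0.165 = 0.03226 m³/s
Panel 2-3: Δb = 7.9 m, d̄ = (0.23+0.46)/2 = 0.345, v̄ = (0.33+0.49)/2 = 0.41 → q = 7.9×0.345×0.41 = 1.117 m³/s
Panel 3-4: Δb = 3.7 m, d̄ = (0.46+0.53)/2 = 0.495, v̄ = (0.49+0.55)/2 = 0.52 → q = 3.7×0.495×0.52 = 0.9524 m³/s
Panel 4-5: Δb = 4.3 m, d̄ = (0.53+0.30)/2 = 0.415, v̄ = (0.55+0.40)/2 = 0.475 → q = 4.3×0.415×0.475 = 0.8476 m³/s
Panel 5-6: Δb = 4.3 m, d̄ = (0.30+0.00)/2 = 0.15, v̄ = (0.40+0.00)/2 = 0.2 → q = 4.3×0.15×0.2 = 0.1290 m³/s
Q = Σ q = 3.079 m³/s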